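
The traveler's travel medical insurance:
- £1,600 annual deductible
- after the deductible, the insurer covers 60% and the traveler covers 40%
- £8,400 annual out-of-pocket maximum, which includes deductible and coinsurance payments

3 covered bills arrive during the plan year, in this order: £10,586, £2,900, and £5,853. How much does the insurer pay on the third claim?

Claim 1 (£10,586): £1,600 finishes the deductible; £8,986 goes to coinsurance; traveler's 40% is £3,594.40. Traveler owes £5,194.40 (running OOP £5,194.40). Plan pays £10,586 − £5,194.40 = £5,391.60.
Claim 2 (£2,900): deductible already satisfied, so traveler's share is 40% × £2,900 = £1,160. Cost to traveler: £1,160. OOP to date £6,354.40. Insurer: £2,900 − £1,160 = £1,740.
Claim 3 (£5,853): deductible already satisfied, so traveler's share is 40% × £5,853 = £2,341.20. OOP would hit £8,695.60 > £8,400, so the cap limits the traveler to £8,400 − £6,354.40 = £2,045.60. Insurer: £5,853 − £2,045.60 = £3,807.40.

£3,807.40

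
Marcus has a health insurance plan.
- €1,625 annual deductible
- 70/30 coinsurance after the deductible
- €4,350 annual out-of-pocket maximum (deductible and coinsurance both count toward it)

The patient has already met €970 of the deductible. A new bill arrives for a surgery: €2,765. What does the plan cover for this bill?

€970 of the €1,625 deductible is already met, leaving €655.
After the €655 deductible portion, €2,765 − €655 = €2,110 is subject to coinsurance.
30% of €2,110 = €633 falls to the patient.
So the patient owes €655 + €633 = €1,288 before any cap.
Cumulative spending €970 + €1,288 = €2,258 stays under the €4,350 maximum.
Insurer pays the balance: €2,765 − €1,288 = €1,477.

€1,477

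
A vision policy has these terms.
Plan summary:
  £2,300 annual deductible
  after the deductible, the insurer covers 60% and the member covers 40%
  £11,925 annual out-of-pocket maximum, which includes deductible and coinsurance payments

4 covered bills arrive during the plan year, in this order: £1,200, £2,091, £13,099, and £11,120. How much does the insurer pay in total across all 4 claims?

£15,585

#1 (£1,200): all of it applies to the deductible. Member pays £1,200; OOP now £1,200. Plan pays £1,200 − £1,200 = £0.
#2 (£2,091): £1,100 to deductible, leaving £991; 40% of £991 = £396.40. Member owes £1,496.40 (running OOP £2,696.40). Insurer: £2,091 − £1,496.40 = £594.60.
#3 (£13,099): deductible already satisfied, so member's share is 40% × £13,099 = £5,239.60. Member pays £5,239.60; OOP now £7,936. Insurer: £13,099 − £5,239.60 = £7,859.40.
#4 (£11,120): deductible already satisfied, so member's share is 40% × £11,120 = £4,448. Adding that to £7,936 gives £12,384, past the £11,925 cap; member pays only £11,925 − £7,936 = £3,989. Plan pays £11,120 − £3,989 = £7,131.
Insurer total: £0 + £594.60 + £7,859.40 + £7,131 = £15,585.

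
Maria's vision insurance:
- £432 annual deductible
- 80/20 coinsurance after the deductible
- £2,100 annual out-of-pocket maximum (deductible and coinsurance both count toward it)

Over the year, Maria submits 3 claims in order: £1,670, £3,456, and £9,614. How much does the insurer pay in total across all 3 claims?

£12,640

Claim 1 (£1,670): deductible takes £432, £1,238 remains; coinsurance £1,238 × 20% = £247.60. Member owes £679.60 (running OOP £679.60). Insurer: £1,670 − £679.60 = £990.40.
Claim 2 (£3,456): 20% coinsurance on £3,456 = £691.20. Member owes £691.20 (running OOP £1,370.80). Insurer: £3,456 − £691.20 = £2,764.80.
Claim 3 (£9,614): 20% coinsurance on £9,614 = £1,922.80. Adding that to £1,370.80 gives £3,293.60, past the £2,100 cap; member pays only £2,100 − £1,370.80 = £729.20. Plan pays £9,614 − £729.20 = £8,884.80.
Insurer total = bills − member's total = £14,740 − £2,100 = £12,640.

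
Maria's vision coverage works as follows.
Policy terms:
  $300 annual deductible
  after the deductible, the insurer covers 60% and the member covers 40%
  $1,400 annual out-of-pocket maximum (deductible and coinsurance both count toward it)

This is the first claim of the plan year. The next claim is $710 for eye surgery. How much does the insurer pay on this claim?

$246

Deductible not yet touched, so the first $300 of the bill goes to the deductible.
After the $300 deductible portion, $710 − $300 = $410 is subject to coinsurance.
Coinsurance: $410 × 40% = $164.
So the member owes $300 + $164 = $464 before any cap.
Year-to-date out-of-pocket becomes $0 + $464 = $464, still under the $1,400 maximum, so no cap applies.
Insurer pays the balance: $710 − $464 = $246.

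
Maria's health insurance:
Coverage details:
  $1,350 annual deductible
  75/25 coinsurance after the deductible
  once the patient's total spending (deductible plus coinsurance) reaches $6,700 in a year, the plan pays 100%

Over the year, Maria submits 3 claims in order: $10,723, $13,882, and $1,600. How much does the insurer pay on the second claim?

#1 ($10,723): $1,350 finishes the deductible; $9,373 goes to coinsurance; coinsurance $9,373 × 25% = $2,343.25. Patient pays $3,693.25; OOP now $3,693.25. Insurer: $10,723 − $3,693.25 = $7,029.75.
#2 ($13,882): deductible already satisfied, so patient's share is 25% × $13,882 = $3,470.50. That would push OOP to $7,163.75, over the $6,700 cap, so patient pays $6,700 − $3,693.25 = $3,006.75. Insurer: $13,882 − $3,006.75 = $10,875.25.

$10,875.25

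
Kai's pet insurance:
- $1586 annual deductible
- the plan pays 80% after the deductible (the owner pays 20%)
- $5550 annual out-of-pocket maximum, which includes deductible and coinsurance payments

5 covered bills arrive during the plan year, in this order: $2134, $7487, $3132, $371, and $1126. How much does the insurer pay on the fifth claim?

$900.80

Bill 1, $2134: deductible takes $1586, $548 remains; 20% of $548 = $109.60. Owner owes $1695.60 (running OOP $1695.60). Plan pays $2134 − $1695.60 = $438.40.
Bill 2, $7487: deductible already satisfied, so owner's share is 20% × $7487 = $1497.40. Owner owes $1497.40 (running OOP $3193). Insurer: $7487 − $1497.40 = $5989.60.
Bill 3, $3132: deductible met; 20% of $3132 = $626.40. Cost to owner: $626.40. OOP to date $3819.40. Plan pays $3132 − $626.40 = $2505.60.
Bill 4, $371: 20% coinsurance on $371 = $74.20. Cost to owner: $74.20. OOP to date $3893.60. Plan pays $371 − $74.20 = $296.80.
Bill 5, $1126: deductible already satisfied, so owner's share is 20% × $1126 = $225.20. Owner pays $225.20; OOP now $4118.80. Insurer: $1126 − $225.20 = $900.80.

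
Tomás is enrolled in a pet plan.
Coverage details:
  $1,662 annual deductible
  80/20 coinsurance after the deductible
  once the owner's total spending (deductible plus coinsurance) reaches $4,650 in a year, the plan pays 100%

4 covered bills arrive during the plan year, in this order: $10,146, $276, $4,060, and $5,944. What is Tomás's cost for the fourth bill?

$424

Claim 1 ($10,146): $1,662 finishes the deductible; $8,484 goes to coinsurance; owner's 20% is $1,696.80. Owner owes $3,358.80 (running OOP $3,358.80).
Claim 2 ($276): deductible already satisfied, so owner's share is 20% × $276 = $55.20. Cost to owner: $55.20. OOP to date $3,414.
Claim 3 ($4,060): 20% coinsurance on $4,060 = $812. Cost to owner: $812. OOP to date $4,226.
Claim 4 ($5,944): 20% coinsurance on $5,944 = $1,188.80. OOP would hit $5,414.80 > $4,650, so the cap limits the owner to $4,650 − $4,226 = $424.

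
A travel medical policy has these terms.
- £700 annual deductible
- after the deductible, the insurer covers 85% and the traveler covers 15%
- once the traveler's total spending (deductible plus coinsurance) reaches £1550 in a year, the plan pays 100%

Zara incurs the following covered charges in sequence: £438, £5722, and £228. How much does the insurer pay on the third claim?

Claim 1 (£438): entire amount goes to the deductible. Traveler owes £438 (running OOP £438). Plan pays £438 − £438 = £0.
Claim 2 (£5722): deductible takes £262, £5460 remains; traveler's 15% is £819. Traveler owes £1081 (running OOP £1519). Insurer: £5722 − £1081 = £4641.
Claim 3 (£228): 15% coinsurance on £228 = £34.20. Adding that to £1519 gives £1553.20, past the £1550 cap; traveler pays only £1550 − £1519 = £31. Plan pays £228 − £31 = £197.

£197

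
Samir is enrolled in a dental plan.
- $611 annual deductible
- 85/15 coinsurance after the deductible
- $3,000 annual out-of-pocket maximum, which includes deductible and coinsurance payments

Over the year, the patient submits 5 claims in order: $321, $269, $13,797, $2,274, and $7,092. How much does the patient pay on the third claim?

Claim 1 — $321: entire amount goes to the deductible. Cost to patient: $321. OOP to date $321.
Claim 2 — $269: entire amount goes to the deductible. Patient pays $269; OOP now $590.
Claim 3 — $13,797: $21 to deductible, leaving $13,776; coinsurance $13,776 × 15% = $2,066.40. Patient owes $2,087.40 (running OOP $2,677.40).

$2,087.40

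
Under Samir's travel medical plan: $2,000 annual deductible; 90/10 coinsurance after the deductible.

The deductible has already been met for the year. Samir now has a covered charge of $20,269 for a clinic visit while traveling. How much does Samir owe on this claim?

The deductible is already satisfied, so the full bill goes to coinsurance.
Coinsurance: $20,269 × 10% = $2,026.90.

$2,026.90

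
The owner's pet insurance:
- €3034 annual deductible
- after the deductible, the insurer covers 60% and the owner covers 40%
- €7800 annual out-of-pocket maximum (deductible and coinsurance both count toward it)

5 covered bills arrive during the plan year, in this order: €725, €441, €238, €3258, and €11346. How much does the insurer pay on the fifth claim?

€7231.20

#1 (€725): fully absorbed by the deductible. Cost to owner: €725. OOP to date €725. Insurer: €725 − €725 = €0.
#2 (€441): entire amount goes to the deductible. Cost to owner: €441. OOP to date €1166. Plan pays €441 − €441 = €0.
#3 (€238): entire amount goes to the deductible. Cost to owner: €238. OOP to date €1404. Plan pays €238 − €238 = €0.
#4 (€3258): €1630 to deductible, leaving €1628; 40% of €1628 = €651.20. Owner pays €2281.20; OOP now €3685.20. Plan pays €3258 − €2281.20 = €976.80.
#5 (€11346): deductible met; 40% of €11346 = €4538.40. OOP would hit €8223.60 > €7800, so the cap limits the owner to €7800 − €3685.20 = €4114.80. Plan pays €11346 − €4114.80 = €7231.20.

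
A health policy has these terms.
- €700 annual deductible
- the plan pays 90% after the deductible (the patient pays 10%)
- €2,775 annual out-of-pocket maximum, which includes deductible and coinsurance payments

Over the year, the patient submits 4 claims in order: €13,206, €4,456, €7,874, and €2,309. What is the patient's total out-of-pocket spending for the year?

Bill 1, €13,206: €700 finishes the deductible; €12,506 goes to coinsurance; coinsurance €12,506 × 10% = €1,250.60. Patient owes €1,950.60 (running OOP €1,950.60).
Bill 2, €4,456: deductible met; 10% of €4,456 = €445.60. Patient owes €445.60 (running OOP €2,396.20).
Bill 3, €7,874: deductible met; 10% of €7,874 = €787.40. Adding that to €2,396.20 gives €3,183.60, past the €2,775 cap; patient pays only €2,775 − €2,396.20 = €378.80.
Bill 4, €2,309: 10% coinsurance on €2,309 = €230.90. That would push OOP to €3,005.90, over the €2,775 cap, so patient pays €2,775 − €2,775 = €0.
Total paid by the patient: €1,950.60 + €445.60 + €378.80 + €0 = €2,775.

€2,775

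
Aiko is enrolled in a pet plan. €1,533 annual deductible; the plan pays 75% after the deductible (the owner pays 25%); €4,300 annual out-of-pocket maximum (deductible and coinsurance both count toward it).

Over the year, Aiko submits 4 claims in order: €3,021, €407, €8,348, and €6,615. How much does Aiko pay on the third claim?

Bill 1, €3,021: €1,533 to deductible, leaving €1,488; owner's 25% is €372. Owner pays €1,905; OOP now €1,905.
Bill 2, €407: deductible met; 25% of €407 = €101.75. Cost to owner: €101.75. OOP to date €2,006.75.
Bill 3, €8,348: 25% coinsurance on €8,348 = €2,087. Cost to owner: €2,087. OOP to date €4,093.75.

€2,087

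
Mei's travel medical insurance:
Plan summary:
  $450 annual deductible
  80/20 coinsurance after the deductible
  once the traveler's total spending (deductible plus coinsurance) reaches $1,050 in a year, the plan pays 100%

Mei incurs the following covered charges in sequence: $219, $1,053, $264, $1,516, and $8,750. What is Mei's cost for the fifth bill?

$79.60

#1 ($219): entire amount goes to the deductible. Traveler pays $219; OOP now $219.
#2 ($1,053): $231 to deductible, leaving $822; traveler's 20% is $164.40. Traveler pays $395.40; OOP now $614.40.
#3 ($264): deductible already satisfied, so traveler's share is 20% × $264 = $52.80. Traveler owes $52.80 (running OOP $667.20).
#4 ($1,516): deductible met; 20% of $1,516 = $303.20. Traveler pays $303.20; OOP now $970.40.
#5 ($8,750): deductible already satisfied, so traveler's share is 20% × $8,750 = $1,750. OOP would hit $2,720.40 > $1,050, so the cap limits the traveler to $1,050 − $970.40 = $79.60.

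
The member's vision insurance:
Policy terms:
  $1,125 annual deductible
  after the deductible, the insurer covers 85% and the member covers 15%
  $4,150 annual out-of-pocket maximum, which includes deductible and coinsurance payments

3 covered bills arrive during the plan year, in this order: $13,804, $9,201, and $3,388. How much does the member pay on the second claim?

Claim 1 ($13,804): $1,125 to deductible, leaving $12,679; member's 15% is $1,901.85. Member pays $3,026.85; OOP now $3,026.85.
Claim 2 ($9,201): deductible already satisfied, so member's share is 15% × $9,201 = $1,380.15. Adding that to $3,026.85 gives $4,407, past the $4,150 cap; member pays only $4,150 − $3,026.85 = $1,123.15.

$1,123.15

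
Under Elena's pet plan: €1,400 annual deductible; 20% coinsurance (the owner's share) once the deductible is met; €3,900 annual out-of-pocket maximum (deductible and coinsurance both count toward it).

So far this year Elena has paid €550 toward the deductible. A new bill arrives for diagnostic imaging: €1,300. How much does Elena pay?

€550 of the €1,400 deductible is already met, leaving €850.
That leaves €1,300 − €850 = €450 for coinsurance.
Coinsurance: €450 × 20% = €90.
Owner responsibility before any cap: €850 + €90 = €940.
Year-to-date out-of-pocket becomes €550 + €940 = €1,490, still under the €3,900 maximum, so no cap applies.

€940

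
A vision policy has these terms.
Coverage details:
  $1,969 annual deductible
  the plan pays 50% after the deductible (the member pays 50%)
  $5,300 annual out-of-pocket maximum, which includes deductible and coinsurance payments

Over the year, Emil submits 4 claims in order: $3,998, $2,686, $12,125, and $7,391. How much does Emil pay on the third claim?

$973.50

Claim 1 ($3,998): $1,969 finishes the deductible; $2,029 goes to coinsurance; coinsurance $2,029 × 50% = $1,014.50. Cost to member: $2,983.50. OOP to date $2,983.50.
Claim 2 ($2,686): deductible met; 50% of $2,686 = $1,343. Member pays $1,343; OOP now $4,326.50.
Claim 3 ($12,125): deductible met; 50% of $12,125 = $6,062.50. OOP would hit $10,389 > $5,300, so the cap limits the member to $5,300 − $4,326.50 = $973.50.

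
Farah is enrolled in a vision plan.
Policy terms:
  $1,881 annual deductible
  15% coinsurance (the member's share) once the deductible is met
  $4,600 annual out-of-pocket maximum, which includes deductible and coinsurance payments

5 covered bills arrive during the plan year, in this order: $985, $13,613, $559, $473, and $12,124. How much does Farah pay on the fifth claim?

Bill 1, $985: entire amount goes to the deductible. Member owes $985 (running OOP $985).
Bill 2, $13,613: $896 to deductible, leaving $12,717; member's 15% is $1,907.55. Member pays $2,803.55; OOP now $3,788.55.
Bill 3, $559: 15% coinsurance on $559 = $83.85. Member pays $83.85; OOP now $3,872.40.
Bill 4, $473: 15% coinsurance on $473 = $70.95. Cost to member: $70.95. OOP to date $3,943.35.
Bill 5, $12,124: deductible already satisfied, so member's share is 15% × $12,124 = $1,818.60. OOP would hit $5,761.95 > $4,600, so the cap limits the member to $4,600 − $3,943.35 = $656.65.

$656.65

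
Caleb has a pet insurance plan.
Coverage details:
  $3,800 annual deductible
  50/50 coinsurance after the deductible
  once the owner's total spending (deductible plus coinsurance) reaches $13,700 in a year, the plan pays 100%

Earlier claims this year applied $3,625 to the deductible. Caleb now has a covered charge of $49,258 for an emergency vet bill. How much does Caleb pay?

$3,625 of the $3,800 deductible is already met, leaving $175.
After the $175 deductible portion, $49,258 − $175 = $49,083 is subject to coinsurance.
50% of $49,083 = $24,541.50 falls to the owner.
So the owner owes $175 + $24,541.50 = $24,716.50 before any cap.
Year-to-date out-of-pocket would reach $3,625 + $24,716.50 = $28,341.50, above the $13,700 maximum, so the owner pays only $13,700 − $3,625 = $10,075.

$10,075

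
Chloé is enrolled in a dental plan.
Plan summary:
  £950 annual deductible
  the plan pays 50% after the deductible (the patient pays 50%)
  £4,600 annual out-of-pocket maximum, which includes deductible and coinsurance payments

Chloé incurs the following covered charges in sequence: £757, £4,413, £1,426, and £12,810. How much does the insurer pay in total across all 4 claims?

£14,806

#1 (£757): fully absorbed by the deductible. Cost to patient: £757. OOP to date £757. Insurer: £757 − £757 = £0.
#2 (£4,413): deductible takes £193, £4,220 remains; 50% of £4,220 = £2,110. Patient owes £2,303 (running OOP £3,060). Insurer: £4,413 − £2,303 = £2,110.
#3 (£1,426): 50% coinsurance on £1,426 = £713. Patient pays £713; OOP now £3,773. Insurer: £1,426 − £713 = £713.
#4 (£12,810): deductible already satisfied, so patient's share is 50% × £12,810 = £6,405. That would push OOP to £10,178, over the £4,600 cap, so patient pays £4,600 − £3,773 = £827. Insurer: £12,810 − £827 = £11,983.
Insurer total = bills − patient's total = £19,406 − £4,600 = £14,806.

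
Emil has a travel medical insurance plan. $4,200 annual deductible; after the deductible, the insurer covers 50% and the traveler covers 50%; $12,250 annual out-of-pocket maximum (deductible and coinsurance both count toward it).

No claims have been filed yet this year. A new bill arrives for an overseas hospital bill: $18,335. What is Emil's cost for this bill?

$11,267.50

Deductible not yet touched, so the first $4,200 of the bill goes to the deductible.
That leaves $18,335 − $4,200 = $14,135 for coinsurance.
50% of $14,135 = $7,067.50 falls to the traveler.
Traveler responsibility before any cap: $4,200 + $7,067.50 = $11,267.50.
Cumulative spending $0 + $11,267.50 = $11,267.50 stays under the $12,250 maximum.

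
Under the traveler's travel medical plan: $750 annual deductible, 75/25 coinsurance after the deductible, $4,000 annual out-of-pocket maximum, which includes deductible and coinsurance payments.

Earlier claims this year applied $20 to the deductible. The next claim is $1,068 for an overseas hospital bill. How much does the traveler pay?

$20 of the $750 deductible is already met, leaving $730.
After the $730 deductible portion, $1,068 − $730 = $338 is subject to coinsurance.
Coinsurance: $338 × 25% = $84.50.
Traveler responsibility before any cap: $730 + $84.50 = $814.50.
Total out-of-pocket so far would be $20 + $814.50 = $834.50, below the $4,000 cap — no reduction.

$814.50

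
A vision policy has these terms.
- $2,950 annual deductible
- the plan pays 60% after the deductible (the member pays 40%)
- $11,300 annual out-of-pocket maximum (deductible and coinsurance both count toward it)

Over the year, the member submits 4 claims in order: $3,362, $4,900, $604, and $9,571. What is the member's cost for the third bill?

$241.60

Claim 1 ($3,362): $2,950 to deductible, leaving $412; member's 40% is $164.80. Member pays $3,114.80; OOP now $3,114.80.
Claim 2 ($4,900): deductible met; 40% of $4,900 = $1,960. Cost to member: $1,960. OOP to date $5,074.80.
Claim 3 ($604): 40% coinsurance on $604 = $241.60. Member pays $241.60; OOP now $5,316.40.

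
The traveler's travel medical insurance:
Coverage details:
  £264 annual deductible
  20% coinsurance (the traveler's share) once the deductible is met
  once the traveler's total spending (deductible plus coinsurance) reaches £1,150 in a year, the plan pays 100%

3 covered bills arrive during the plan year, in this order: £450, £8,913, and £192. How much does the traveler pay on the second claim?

£848.80

Claim 1 (£450): £264 finishes the deductible; £186 goes to coinsurance; 20% of £186 = £37.20. Cost to traveler: £301.20. OOP to date £301.20.
Claim 2 (£8,913): deductible met; 20% of £8,913 = £1,782.60. That would push OOP to £2,083.80, over the £1,150 cap, so traveler pays £1,150 − £301.20 = £848.80.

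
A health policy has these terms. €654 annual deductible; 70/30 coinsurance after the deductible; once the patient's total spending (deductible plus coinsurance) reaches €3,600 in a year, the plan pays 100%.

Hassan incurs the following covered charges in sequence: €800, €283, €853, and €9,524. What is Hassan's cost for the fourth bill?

Claim 1 — €800: €654 to deductible, leaving €146; 30% of €146 = €43.80. Patient pays €697.80; OOP now €697.80.
Claim 2 — €283: deductible already satisfied, so patient's share is 30% × €283 = €84.90. Patient pays €84.90; OOP now €782.70.
Claim 3 — €853: 30% coinsurance on €853 = €255.90. Cost to patient: €255.90. OOP to date €1,038.60.
Claim 4 — €9,524: deductible met; 30% of €9,524 = €2,857.20. OOP would hit €3,895.80 > €3,600, so the cap limits the patient to €3,600 − €1,038.60 = €2,561.40.

€2,561.40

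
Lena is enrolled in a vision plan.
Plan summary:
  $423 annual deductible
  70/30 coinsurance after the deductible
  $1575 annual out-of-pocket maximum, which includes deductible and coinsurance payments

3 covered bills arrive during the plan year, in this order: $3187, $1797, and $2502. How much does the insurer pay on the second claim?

#1 ($3187): $423 to deductible, leaving $2764; coinsurance $2764 × 30% = $829.20. Cost to member: $1252.20. OOP to date $1252.20. Insurer: $3187 − $1252.20 = $1934.80.
#2 ($1797): 30% coinsurance on $1797 = $539.10. That would push OOP to $1791.30, over the $1575 cap, so member pays $1575 − $1252.20 = $322.80. Plan pays $1797 − $322.80 = $1474.20.

$1474.20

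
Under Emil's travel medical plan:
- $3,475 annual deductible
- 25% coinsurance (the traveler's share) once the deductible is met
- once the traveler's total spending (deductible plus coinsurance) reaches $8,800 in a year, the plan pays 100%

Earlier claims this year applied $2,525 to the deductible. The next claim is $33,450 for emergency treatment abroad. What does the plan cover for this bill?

$27,175

Remaining deductible: $3,475 − $2,525 = $950.
After the $950 deductible portion, $33,450 − $950 = $32,500 is subject to coinsurance.
Coinsurance: $32,500 × 25% = $8,125.
So the traveler owes $950 + $8,125 = $9,075 before any cap.
That would bring total out-of-pocket to $11,600, past the $8,800 cap. The traveler is capped at $8,800 − $2,525 = $6,275 on this claim.
Insurer pays the balance: $33,450 − $6,275 = $27,175.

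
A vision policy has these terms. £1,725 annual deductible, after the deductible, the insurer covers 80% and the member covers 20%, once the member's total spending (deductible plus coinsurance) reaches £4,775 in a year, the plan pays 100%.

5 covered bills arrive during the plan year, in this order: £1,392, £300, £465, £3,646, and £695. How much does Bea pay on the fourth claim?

Claim 1 — £1,392: fully absorbed by the deductible. Member owes £1,392 (running OOP £1,392).
Claim 2 — £300: all of it applies to the deductible. Cost to member: £300. OOP to date £1,692.
Claim 3 — £465: £33 to deductible, leaving £432; member's 20% is £86.40. Cost to member: £119.40. OOP to date £1,811.40.
Claim 4 — £3,646: deductible met; 20% of £3,646 = £729.20. Member pays £729.20; OOP now £2,540.60.

£729.20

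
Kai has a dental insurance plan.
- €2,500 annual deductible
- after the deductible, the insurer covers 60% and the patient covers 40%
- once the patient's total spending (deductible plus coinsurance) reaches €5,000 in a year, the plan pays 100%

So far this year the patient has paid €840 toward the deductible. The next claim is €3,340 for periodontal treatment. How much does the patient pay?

€2,332

Remaining deductible: €2,500 − €840 = €1,660.
The remaining €1,680 (= €3,340 − €1,660) moves to coinsurance.
Patient's 40% share of €1,680 is €672.
Patient responsibility before any cap: €1,660 + €672 = €2,332.
Cumulative spending €840 + €2,332 = €3,172 stays under the €5,000 maximum.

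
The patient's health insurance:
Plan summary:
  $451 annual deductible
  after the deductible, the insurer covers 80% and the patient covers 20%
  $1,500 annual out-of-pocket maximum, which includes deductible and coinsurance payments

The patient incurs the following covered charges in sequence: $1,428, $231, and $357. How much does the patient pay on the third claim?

$71.40

#1 ($1,428): deductible takes $451, $977 remains; patient's 20% is $195.40. Patient pays $646.40; OOP now $646.40.
#2 ($231): deductible met; 20% of $231 = $46.20. Patient pays $46.20; OOP now $692.60.
#3 ($357): 20% coinsurance on $357 = $71.40. Patient owes $71.40 (running OOP $764).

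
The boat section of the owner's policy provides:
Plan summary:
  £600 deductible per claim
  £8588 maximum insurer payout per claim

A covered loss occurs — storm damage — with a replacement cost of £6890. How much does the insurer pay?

After the deductible, £6890 − £600 = £6290 remains.
That's under the £8588 cap, so the insurer reimburses the full £6290.

£6290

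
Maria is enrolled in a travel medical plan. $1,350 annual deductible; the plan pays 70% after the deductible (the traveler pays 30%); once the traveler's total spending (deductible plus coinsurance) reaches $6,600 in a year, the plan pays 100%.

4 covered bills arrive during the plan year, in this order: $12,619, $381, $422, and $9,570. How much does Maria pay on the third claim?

$126.60

Bill 1, $12,619: $1,350 to deductible, leaving $11,269; traveler's 30% is $3,380.70. Cost to traveler: $4,730.70. OOP to date $4,730.70.
Bill 2, $381: 30% coinsurance on $381 = $114.30. Cost to traveler: $114.30. OOP to date $4,845.
Bill 3, $422: 30% coinsurance on $422 = $126.60. Cost to traveler: $126.60. OOP to date $4,971.60.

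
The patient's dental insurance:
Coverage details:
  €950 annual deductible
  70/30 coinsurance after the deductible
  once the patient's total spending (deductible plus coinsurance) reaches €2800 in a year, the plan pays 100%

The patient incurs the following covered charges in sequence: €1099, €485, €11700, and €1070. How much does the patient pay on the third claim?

Bill 1, €1099: €950 to deductible, leaving €149; 30% of €149 = €44.70. Patient owes €994.70 (running OOP €994.70).
Bill 2, €485: 30% coinsurance on €485 = €145.50. Patient pays €145.50; OOP now €1140.20.
Bill 3, €11700: deductible met; 30% of €11700 = €3510. OOP would hit €4650.20 > €2800, so the cap limits the patient to €2800 − €1140.20 = €1659.80.

€1659.80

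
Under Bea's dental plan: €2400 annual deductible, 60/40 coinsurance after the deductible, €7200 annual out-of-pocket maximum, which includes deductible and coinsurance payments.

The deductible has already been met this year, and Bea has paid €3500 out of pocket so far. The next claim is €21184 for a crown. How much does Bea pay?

€3700

With the deductible met, the entire €21184 is subject to coinsurance.
40% of €21184 = €8473.60 falls to the patient.
Year-to-date out-of-pocket would reach €3500 + €8473.60 = €11973.60, above the €7200 maximum, so the patient pays only €7200 − €3500 = €3700.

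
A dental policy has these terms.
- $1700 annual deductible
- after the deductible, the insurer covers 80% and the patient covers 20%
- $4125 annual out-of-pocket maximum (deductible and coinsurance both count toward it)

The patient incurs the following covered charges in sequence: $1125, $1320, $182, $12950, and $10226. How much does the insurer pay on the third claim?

Claim 1 ($1125): fully absorbed by the deductible. Patient pays $1125; OOP now $1125. Plan pays $1125 − $1125 = $0.
Claim 2 ($1320): $575 finishes the deductible; $745 goes to coinsurance; patient's 20% is $149. Patient owes $724 (running OOP $1849). Plan pays $1320 − $724 = $596.
Claim 3 ($182): 20% coinsurance on $182 = $36.40. Patient pays $36.40; OOP now $1885.40. Plan pays $182 − $36.40 = $145.60.

$145.60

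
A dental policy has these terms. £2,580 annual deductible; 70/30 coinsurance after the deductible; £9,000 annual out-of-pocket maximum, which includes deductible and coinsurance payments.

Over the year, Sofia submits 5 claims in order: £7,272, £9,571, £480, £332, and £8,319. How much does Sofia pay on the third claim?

Claim 1 — £7,272: deductible takes £2,580, £4,692 remains; 30% of £4,692 = £1,407.60. Patient owes £3,987.60 (running OOP £3,987.60).
Claim 2 — £9,571: deductible met; 30% of £9,571 = £2,871.30. Patient pays £2,871.30; OOP now £6,858.90.
Claim 3 — £480: 30% coinsurance on £480 = £144. Patient pays £144; OOP now £7,002.90.

£144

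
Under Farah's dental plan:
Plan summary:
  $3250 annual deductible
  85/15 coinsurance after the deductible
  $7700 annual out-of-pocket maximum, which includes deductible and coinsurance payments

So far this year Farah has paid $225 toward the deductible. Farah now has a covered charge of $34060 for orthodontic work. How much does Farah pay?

$225 of the $3250 deductible is already met, leaving $3025.
That leaves $34060 − $3025 = $31035 for coinsurance.
Coinsurance: $31035 × 15% = $4655.25.
Patient responsibility before any cap: $3025 + $4655.25 = $7680.25.
Year-to-date out-of-pocket would reach $225 + $7680.25 = $7905.25, above the $7700 maximum, so the patient pays only $7700 − $225 = $7475.

$7475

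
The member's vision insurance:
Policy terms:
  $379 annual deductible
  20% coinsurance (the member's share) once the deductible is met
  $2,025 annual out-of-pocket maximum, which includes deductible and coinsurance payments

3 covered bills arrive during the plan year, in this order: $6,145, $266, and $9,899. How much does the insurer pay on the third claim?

$9,459.40

#1 ($6,145): $379 to deductible, leaving $5,766; 20% of $5,766 = $1,153.20. Member pays $1,532.20; OOP now $1,532.20. Insurer: $6,145 − $1,532.20 = $4,612.80.
#2 ($266): deductible already satisfied, so member's share is 20% × $266 = $53.20. Cost to member: $53.20. OOP to date $1,585.40. Insurer: $266 − $53.20 = $212.80.
#3 ($9,899): deductible already satisfied, so member's share is 20% × $9,899 = $1,979.80. Adding that to $1,585.40 gives $3,565.20, past the $2,025 cap; member pays only $2,025 − $1,585.40 = $439.60. Plan pays $9,899 − $439.60 = $9,459.40.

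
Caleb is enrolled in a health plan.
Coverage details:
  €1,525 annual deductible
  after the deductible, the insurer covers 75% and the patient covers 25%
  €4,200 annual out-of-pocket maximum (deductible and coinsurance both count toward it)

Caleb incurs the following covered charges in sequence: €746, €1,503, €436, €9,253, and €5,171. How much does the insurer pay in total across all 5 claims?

€12,909

Bill 1, €746: all of it applies to the deductible. Patient owes €746 (running OOP €746). Insurer: €746 − €746 = €0.
Bill 2, €1,503: €779 to deductible, leaving €724; patient's 25% is €181. Patient pays €960; OOP now €1,706. Plan pays €1,503 − €960 = €543.
Bill 3, €436: deductible met; 25% of €436 = €109. Cost to patient: €109. OOP to date €1,815. Insurer: €436 − €109 = €327.
Bill 4, €9,253: deductible met; 25% of €9,253 = €2,313.25. Patient owes €2,313.25 (running OOP €4,128.25). Insurer: €9,253 − €2,313.25 = €6,939.75.
Bill 5, €5,171: 25% coinsurance on €5,171 = €1,292.75. OOP would hit €5,421 > €4,200, so the cap limits the patient to €4,200 − €4,128.25 = €71.75. Insurer: €5,171 − €71.75 = €5,099.25.
Insurer total: €0 + €543 + €327 + €6,939.75 + €5,099.25 = €12,909.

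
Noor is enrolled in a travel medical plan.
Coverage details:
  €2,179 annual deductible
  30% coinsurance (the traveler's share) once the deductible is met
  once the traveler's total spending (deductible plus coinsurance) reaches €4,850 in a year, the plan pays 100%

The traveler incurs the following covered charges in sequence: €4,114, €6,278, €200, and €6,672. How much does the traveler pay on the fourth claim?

€147.10

Bill 1, €4,114: €2,179 to deductible, leaving €1,935; traveler's 30% is €580.50. Traveler pays €2,759.50; OOP now €2,759.50.
Bill 2, €6,278: deductible already satisfied, so traveler's share is 30% × €6,278 = €1,883.40. Cost to traveler: €1,883.40. OOP to date €4,642.90.
Bill 3, €200: deductible met; 30% of €200 = €60. Cost to traveler: €60. OOP to date €4,702.90.
Bill 4, €6,672: 30% coinsurance on €6,672 = €2,001.60. That would push OOP to €6,704.50, over the €4,850 cap, so traveler pays €4,850 − €4,702.90 = €147.10.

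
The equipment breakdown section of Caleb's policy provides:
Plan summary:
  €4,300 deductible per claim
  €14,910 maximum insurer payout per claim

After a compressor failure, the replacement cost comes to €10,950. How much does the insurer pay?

Subtract the deductible: €10,950 − €4,300 = €6,650.
€6,650 is within the €14,910 limit, so the insurer pays €6,650.

€6,650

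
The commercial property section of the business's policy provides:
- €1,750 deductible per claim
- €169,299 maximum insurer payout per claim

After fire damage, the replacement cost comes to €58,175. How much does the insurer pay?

€56,425

After the deductible, €58,175 − €1,750 = €56,425 remains.
€56,425 ≤ €169,299, so the limit doesn't bind; insurer pays €56,425.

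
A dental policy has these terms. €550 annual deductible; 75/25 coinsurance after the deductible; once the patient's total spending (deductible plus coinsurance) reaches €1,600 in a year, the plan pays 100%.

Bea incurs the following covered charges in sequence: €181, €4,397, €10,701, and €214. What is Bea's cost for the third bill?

€43

Claim 1 (€181): entire amount goes to the deductible. Cost to patient: €181. OOP to date €181.
Claim 2 (€4,397): €369 to deductible, leaving €4,028; 25% of €4,028 = €1,007. Patient pays €1,376; OOP now €1,557.
Claim 3 (€10,701): 25% coinsurance on €10,701 = €2,675.25. Adding that to €1,557 gives €4,232.25, past the €1,600 cap; patient pays only €1,600 − €1,557 = €43.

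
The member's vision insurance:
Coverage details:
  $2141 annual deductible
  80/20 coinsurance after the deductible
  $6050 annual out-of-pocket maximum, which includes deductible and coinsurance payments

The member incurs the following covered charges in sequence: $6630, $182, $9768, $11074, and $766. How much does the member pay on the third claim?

#1 ($6630): deductible takes $2141, $4489 remains; 20% of $4489 = $897.80. Cost to member: $3038.80. OOP to date $3038.80.
#2 ($182): deductible met; 20% of $182 = $36.40. Member owes $36.40 (running OOP $3075.20).
#3 ($9768): deductible met; 20% of $9768 = $1953.60. Member owes $1953.60 (running OOP $5028.80).

$1953.60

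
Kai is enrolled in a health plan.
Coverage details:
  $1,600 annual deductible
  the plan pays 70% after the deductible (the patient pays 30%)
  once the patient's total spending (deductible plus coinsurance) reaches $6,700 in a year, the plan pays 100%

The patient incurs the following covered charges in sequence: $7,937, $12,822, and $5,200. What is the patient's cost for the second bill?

$3,198.90

Claim 1 ($7,937): $1,600 to deductible, leaving $6,337; patient's 30% is $1,901.10. Cost to patient: $3,501.10. OOP to date $3,501.10.
Claim 2 ($12,822): deductible met; 30% of $12,822 = $3,846.60. That would push OOP to $7,347.70, over the $6,700 cap, so patient pays $6,700 − $3,501.10 = $3,198.90.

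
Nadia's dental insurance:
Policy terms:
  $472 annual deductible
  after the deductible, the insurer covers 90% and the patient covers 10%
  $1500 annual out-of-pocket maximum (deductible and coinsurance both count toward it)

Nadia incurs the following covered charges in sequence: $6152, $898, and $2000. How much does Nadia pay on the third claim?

$200

Bill 1, $6152: deductible takes $472, $5680 remains; 10% of $5680 = $568. Cost to patient: $1040. OOP to date $1040.
Bill 2, $898: 10% coinsurance on $898 = $89.80. Patient pays $89.80; OOP now $1129.80.
Bill 3, $2000: deductible already satisfied, so patient's share is 10% × $2000 = $200. Patient owes $200 (running OOP $1329.80).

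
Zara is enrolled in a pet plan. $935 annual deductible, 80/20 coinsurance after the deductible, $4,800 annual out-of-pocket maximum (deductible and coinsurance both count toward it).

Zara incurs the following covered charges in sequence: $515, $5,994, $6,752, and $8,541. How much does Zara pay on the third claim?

#1 ($515): all of it applies to the deductible. Owner pays $515; OOP now $515.
#2 ($5,994): $420 finishes the deductible; $5,574 goes to coinsurance; coinsurance $5,574 × 20% = $1,114.80. Owner pays $1,534.80; OOP now $2,049.80.
#3 ($6,752): 20% coinsurance on $6,752 = $1,350.40. Owner pays $1,350.40; OOP now $3,400.20.

$1,350.40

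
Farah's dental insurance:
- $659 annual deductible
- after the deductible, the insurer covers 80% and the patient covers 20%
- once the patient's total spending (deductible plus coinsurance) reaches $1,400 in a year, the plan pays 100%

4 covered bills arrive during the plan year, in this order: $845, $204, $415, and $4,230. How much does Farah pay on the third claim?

$83

#1 ($845): deductible takes $659, $186 remains; coinsurance $186 × 20% = $37.20. Patient owes $696.20 (running OOP $696.20).
#2 ($204): deductible already satisfied, so patient's share is 20% × $204 = $40.80. Patient pays $40.80; OOP now $737.
#3 ($415): deductible met; 20% of $415 = $83. Patient pays $83; OOP now $820.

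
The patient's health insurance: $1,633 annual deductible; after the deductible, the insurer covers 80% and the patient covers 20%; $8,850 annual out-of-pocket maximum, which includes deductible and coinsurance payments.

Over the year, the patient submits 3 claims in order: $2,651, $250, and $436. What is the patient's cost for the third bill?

$87.20

Claim 1 — $2,651: $1,633 to deductible, leaving $1,018; patient's 20% is $203.60. Cost to patient: $1,836.60. OOP to date $1,836.60.
Claim 2 — $250: deductible already satisfied, so patient's share is 20% × $250 = $50. Patient owes $50 (running OOP $1,886.60).
Claim 3 — $436: deductible already satisfied, so patient's share is 20% × $436 = $87.20. Patient owes $87.20 (running OOP $1,973.80).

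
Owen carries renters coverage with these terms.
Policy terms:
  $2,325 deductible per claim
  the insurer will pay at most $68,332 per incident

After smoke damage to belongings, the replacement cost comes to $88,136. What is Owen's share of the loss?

$19,804

Subtract the deductible: $88,136 − $2,325 = $85,811.
Since $85,811 > $68,332, the payout is capped at $68,332.
The tenant bears the rest of the original loss: $88,136 − $68,332 = $19,804.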